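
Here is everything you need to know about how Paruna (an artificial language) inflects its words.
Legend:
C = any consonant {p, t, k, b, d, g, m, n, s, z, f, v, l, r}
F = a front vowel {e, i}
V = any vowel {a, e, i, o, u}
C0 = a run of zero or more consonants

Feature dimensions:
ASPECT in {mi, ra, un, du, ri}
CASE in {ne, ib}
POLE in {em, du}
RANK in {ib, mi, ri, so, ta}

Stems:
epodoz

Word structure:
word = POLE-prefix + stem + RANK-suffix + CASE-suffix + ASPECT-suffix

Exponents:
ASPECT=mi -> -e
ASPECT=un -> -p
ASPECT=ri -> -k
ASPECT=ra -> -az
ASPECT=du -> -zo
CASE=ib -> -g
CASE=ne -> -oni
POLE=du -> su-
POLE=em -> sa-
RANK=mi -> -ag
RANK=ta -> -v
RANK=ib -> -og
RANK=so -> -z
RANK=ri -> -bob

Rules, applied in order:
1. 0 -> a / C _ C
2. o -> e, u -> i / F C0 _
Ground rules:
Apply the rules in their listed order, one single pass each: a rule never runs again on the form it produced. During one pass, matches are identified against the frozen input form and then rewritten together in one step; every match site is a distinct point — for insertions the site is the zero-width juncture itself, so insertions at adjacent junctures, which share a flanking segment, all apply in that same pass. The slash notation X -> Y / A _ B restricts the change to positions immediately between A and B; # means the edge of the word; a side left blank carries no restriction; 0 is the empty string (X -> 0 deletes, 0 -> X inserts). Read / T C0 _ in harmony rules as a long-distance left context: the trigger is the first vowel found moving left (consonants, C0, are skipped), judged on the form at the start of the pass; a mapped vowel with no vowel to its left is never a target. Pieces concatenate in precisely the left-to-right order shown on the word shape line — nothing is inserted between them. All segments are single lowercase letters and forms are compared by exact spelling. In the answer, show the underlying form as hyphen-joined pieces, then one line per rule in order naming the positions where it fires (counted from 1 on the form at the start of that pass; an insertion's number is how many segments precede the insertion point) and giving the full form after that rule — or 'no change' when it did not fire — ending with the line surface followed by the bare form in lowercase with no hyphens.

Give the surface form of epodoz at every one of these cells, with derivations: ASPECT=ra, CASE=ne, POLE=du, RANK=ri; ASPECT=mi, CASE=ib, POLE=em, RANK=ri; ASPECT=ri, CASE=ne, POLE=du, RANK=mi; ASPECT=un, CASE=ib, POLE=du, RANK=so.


cell ASPECT=ra, CASE=ne, POLE=du, RANK=ri:
underlying: su-epodoz-bob-oni-az
1. 0 -> a / C _ C: inserts after position(s) 8: suepodozaboboniaz
2. o -> e, u -> i / F C0 _: fires at position(s) 5: suepedozaboboniaz
surface: suepedozaboboniaz

cell ASPECT=mi, CASE=ib, POLE=em, RANK=ri:
underlying: sa-epodoz-bob-g-e
1. 0 -> a / C _ C: inserts after position(s) 8, 11: saepodozabobage
2. o -> e, u -> i / F C0 _: fires at position(s) 5: saepedozabobage
surface: saepedozabobage

cell ASPECT=ri, CASE=ne, POLE=du, RANK=mi:
underlying: su-epodoz-ag-oni-k
1. 0 -> a / C _ C: no change
2. o -> e, u -> i / F C0 _: fires at position(s) 5: suepedozagonik
surface: suepedozagonik

cell ASPECT=un, CASE=ib, POLE=du, RANK=so:
underlying: su-epodoz-z-g-p
1. 0 -> a / C _ C: inserts after position(s) 8, 9, 10: suepodozazagap
2. o -> e, u -> i / F C0 _: fires at position(s) 5: suepedozazagap
surface: suepedozazagap


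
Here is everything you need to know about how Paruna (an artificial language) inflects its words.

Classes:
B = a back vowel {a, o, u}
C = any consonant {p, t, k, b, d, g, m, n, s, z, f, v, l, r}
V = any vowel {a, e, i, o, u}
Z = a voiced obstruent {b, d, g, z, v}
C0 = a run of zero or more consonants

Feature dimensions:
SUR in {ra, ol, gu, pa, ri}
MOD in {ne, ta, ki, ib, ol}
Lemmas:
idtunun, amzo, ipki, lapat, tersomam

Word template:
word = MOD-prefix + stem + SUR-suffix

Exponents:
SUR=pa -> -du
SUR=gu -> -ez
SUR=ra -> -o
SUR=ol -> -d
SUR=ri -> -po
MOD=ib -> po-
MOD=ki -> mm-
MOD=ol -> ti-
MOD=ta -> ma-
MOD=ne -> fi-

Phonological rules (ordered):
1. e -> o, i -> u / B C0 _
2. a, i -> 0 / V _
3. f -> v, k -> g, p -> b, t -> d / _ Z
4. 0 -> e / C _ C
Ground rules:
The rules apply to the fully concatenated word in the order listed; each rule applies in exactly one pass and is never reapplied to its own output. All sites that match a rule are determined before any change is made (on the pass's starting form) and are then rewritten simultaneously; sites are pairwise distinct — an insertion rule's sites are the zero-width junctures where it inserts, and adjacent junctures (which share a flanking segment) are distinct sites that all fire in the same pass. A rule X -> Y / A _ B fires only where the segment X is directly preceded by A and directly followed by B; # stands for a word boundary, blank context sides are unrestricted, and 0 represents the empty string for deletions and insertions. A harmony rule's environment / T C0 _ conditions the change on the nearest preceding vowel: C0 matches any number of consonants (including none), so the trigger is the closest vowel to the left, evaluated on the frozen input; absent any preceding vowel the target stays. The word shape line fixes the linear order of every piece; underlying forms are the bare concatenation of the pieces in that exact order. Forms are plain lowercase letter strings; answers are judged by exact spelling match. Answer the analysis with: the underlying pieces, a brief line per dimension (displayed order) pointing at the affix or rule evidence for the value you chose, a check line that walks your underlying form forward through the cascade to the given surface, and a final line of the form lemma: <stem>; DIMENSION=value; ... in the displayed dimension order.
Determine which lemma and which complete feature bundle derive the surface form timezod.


underlying: ti-amzo-d
SUR=ol - signalled by the affix -d
MOD=ol - signalled by the affix ti-
check: tiamzod -> tiamzod -> timzod -> timzod -> timezod
lemma: amzo; SUR=ol; MOD=ol


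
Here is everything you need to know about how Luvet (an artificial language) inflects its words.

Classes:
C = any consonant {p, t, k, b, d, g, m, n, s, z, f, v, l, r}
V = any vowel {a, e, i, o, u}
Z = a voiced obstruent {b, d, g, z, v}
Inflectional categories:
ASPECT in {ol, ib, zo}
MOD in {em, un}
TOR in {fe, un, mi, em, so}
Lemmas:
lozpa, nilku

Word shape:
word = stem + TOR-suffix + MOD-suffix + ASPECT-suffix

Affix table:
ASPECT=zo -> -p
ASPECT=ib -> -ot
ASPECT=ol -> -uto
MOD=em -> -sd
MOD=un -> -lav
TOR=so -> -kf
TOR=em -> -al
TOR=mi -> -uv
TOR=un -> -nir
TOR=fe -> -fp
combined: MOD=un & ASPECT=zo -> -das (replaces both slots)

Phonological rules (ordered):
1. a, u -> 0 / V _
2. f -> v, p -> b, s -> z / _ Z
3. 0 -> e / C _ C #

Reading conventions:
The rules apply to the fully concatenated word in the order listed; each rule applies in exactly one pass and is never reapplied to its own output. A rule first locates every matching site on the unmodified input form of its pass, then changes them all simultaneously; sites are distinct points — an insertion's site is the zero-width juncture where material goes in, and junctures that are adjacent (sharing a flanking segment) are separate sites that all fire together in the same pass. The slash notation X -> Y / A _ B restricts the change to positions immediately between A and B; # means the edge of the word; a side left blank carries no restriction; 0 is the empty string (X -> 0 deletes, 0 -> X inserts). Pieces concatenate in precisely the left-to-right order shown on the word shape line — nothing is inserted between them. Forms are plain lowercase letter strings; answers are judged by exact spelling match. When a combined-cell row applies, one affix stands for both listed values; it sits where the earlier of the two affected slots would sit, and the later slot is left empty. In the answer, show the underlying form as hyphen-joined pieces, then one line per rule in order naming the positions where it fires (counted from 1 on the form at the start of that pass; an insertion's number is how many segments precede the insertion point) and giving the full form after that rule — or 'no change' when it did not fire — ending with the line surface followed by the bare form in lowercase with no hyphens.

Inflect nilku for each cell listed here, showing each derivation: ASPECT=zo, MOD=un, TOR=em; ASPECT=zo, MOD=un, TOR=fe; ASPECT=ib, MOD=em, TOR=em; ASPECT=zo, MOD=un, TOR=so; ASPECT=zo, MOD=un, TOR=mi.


cell ASPECT=zo, MOD=un, TOR=em:
underlying: nilku-al-das
1. a, u -> 0 / V _: fires at position(s) 6: nilkuldas
2. f -> v, p -> b, s -> z / _ Z: no change
3. 0 -> e / C _ C #: no change
surface: nilkuldas

cell ASPECT=zo, MOD=un, TOR=fe:
underlying: nilku-fp-das
1. a, u -> 0 / V _: no change
2. f -> v, p -> b, s -> z / _ Z: fires at position(s) 7: nilkufbdas
3. 0 -> e / C _ C #: no change
surface: nilkufbdas

cell ASPECT=ib, MOD=em, TOR=em:
underlying: nilku-al-sd-ot
1. a, u -> 0 / V _: fires at position(s) 6: nilkulsdot
2. f -> v, p -> b, s -> z / _ Z: fires at position(s) 7: nilkulzdot
3. 0 -> e / C _ C #: no change
surface: nilkulzdot

cell ASPECT=zo, MOD=un, TOR=so:
underlying: nilku-kf-das
1. a, u -> 0 / V _: no change
2. f -> v, p -> b, s -> z / _ Z: fires at position(s) 7: nilkukvdas
3. 0 -> e / C _ C #: no change
surface: nilkukvdas

cell ASPECT=zo, MOD=un, TOR=mi:
underlying: nilku-uv-das
1. a, u -> 0 / V _: fires at position(s) 6: nilkuvdas
2. f -> v, p -> b, s -> z / _ Z: no change
3. 0 -> e / C _ C #: no change
surface: nilkuvdas


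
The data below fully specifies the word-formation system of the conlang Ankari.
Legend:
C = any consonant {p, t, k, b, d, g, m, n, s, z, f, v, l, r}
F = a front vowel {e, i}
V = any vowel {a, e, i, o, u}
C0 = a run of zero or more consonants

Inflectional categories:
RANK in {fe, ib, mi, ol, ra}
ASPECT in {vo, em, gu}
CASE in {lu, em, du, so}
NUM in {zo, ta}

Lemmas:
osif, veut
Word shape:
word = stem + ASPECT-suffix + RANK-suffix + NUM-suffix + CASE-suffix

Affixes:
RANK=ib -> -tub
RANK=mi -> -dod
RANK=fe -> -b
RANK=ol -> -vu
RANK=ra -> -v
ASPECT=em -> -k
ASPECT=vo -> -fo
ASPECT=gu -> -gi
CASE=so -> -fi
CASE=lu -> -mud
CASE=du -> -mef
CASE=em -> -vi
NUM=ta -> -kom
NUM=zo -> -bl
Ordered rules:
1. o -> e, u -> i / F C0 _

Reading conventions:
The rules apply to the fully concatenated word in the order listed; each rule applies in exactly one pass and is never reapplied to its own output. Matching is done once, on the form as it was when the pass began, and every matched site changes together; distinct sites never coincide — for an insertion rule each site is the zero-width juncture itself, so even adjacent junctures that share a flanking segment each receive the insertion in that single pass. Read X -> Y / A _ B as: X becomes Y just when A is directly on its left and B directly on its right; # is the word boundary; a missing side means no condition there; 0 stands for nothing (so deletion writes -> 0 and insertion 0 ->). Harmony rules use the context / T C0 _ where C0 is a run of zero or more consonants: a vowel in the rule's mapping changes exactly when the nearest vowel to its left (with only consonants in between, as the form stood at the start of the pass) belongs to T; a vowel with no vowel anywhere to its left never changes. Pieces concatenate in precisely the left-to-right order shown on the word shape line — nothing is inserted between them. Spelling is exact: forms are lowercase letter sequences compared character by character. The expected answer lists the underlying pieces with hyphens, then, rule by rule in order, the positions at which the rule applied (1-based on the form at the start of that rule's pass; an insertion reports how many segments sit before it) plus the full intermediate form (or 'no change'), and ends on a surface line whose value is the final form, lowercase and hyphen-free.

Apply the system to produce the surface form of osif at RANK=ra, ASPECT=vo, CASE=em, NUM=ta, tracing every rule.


underlying: osif-fo-v-kom-vi
1. o -> e, u -> i / F C0 _: fires at position(s) 6: osiffevkomvi
surface: osiffevkomvi


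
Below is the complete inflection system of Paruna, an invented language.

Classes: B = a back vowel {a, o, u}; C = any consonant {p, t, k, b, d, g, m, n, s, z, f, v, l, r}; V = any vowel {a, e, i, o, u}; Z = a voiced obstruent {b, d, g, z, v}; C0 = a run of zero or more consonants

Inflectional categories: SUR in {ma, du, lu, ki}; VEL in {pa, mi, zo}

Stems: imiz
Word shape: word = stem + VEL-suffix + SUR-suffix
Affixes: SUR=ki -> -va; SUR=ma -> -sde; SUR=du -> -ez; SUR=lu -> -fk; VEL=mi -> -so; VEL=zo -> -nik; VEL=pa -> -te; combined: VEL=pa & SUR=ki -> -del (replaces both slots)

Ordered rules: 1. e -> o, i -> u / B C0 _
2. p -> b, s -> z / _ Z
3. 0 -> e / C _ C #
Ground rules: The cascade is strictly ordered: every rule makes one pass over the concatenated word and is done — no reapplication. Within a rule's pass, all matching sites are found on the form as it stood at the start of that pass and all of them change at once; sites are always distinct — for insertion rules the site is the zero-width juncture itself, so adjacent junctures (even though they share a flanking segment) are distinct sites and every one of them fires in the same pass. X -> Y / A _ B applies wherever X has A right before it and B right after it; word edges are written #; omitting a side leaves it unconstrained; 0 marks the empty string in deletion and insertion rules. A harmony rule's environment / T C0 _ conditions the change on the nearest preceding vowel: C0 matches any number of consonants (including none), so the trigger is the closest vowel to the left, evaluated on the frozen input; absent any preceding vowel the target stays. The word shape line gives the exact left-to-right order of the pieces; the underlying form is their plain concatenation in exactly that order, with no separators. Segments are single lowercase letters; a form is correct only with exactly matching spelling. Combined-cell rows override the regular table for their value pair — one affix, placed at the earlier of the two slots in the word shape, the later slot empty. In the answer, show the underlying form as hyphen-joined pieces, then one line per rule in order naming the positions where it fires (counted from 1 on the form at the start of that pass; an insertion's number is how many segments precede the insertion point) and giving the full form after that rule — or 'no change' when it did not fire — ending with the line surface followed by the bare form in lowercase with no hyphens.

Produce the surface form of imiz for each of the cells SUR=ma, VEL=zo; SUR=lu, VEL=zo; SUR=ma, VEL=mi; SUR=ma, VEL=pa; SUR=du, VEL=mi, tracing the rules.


cell SUR=ma, VEL=zo:
underlying: imiz-nik-sde
1. e -> o, i -> u / B C0 _: no change
2. p -> b, s -> z / _ Z: fires at position(s) 8: imiznikzde
3. 0 -> e / C _ C #: no change
surface: imiznikzde

cell SUR=lu, VEL=zo:
underlying: imiz-nik-fk
1. e -> o, i -> u / B C0 _: no change
2. p -> b, s -> z / _ Z: no change
3. 0 -> e / C _ C #: inserts after position(s) 8: imiznikfek
surface: imiznikfek

cell SUR=ma, VEL=mi:
underlying: imiz-so-sde
1. e -> o, i -> u / B C0 _: fires at position(s) 9: imizsosdo
2. p -> b, s -> z / _ Z: fires at position(s) 7: imizsozdo
3. 0 -> e / C _ C #: no change
surface: imizsozdo

cell SUR=ma, VEL=pa:
underlying: imiz-te-sde
1. e -> o, i -> u / B C0 _: no change
2. p -> b, s -> z / _ Z: fires at position(s) 7: imiztezde
3. 0 -> e / C _ C #: no change
surface: imiztezde

cell SUR=du, VEL=mi:
underlying: imiz-so-ez
1. e -> o, i -> u / B C0 _: fires at position(s) 7: imizsooz
2. p -> b, s -> z / _ Z: no change
3. 0 -> e / C _ C #: no change
surface: imizsooz


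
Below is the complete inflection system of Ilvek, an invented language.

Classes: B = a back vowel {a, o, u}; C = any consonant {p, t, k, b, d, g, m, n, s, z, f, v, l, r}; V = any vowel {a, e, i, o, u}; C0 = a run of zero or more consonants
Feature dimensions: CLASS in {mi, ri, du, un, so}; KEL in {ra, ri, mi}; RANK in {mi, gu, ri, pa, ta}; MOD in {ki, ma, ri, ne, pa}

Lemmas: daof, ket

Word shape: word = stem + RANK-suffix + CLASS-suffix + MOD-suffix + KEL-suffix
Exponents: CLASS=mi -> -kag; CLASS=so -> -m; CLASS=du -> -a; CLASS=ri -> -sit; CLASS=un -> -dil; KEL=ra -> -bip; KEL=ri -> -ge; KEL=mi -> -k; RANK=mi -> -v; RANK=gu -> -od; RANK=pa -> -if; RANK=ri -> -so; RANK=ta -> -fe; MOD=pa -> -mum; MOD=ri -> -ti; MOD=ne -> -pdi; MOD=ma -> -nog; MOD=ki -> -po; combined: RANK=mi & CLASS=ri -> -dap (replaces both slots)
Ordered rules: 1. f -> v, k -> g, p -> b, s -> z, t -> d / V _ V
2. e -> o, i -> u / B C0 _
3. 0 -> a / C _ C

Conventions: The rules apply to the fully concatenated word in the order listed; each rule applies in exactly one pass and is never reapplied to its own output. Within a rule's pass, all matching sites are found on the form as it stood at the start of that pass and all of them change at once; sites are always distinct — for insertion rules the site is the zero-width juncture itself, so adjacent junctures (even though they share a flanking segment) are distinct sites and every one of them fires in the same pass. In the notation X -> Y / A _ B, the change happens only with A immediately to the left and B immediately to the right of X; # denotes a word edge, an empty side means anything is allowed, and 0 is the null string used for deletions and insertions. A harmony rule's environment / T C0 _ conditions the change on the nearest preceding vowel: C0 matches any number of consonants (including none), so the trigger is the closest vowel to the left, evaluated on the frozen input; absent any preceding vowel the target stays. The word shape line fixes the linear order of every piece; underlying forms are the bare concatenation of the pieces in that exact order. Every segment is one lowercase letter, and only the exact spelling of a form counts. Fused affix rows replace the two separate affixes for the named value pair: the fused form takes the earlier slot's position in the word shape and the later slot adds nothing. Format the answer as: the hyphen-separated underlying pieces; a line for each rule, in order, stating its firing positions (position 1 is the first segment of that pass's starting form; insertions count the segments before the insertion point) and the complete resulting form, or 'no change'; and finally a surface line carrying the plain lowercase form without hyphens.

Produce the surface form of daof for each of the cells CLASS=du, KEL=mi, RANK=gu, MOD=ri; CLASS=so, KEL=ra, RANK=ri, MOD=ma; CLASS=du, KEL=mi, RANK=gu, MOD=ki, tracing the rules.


cell CLASS=du, KEL=mi, RANK=gu, MOD=ri:
underlying: daof-od-a-ti-k
1. f -> v, k -> g, p -> b, s -> z, t -> d / V _ V: fires at position(s) 4, 8: daovodadik
2. e -> o, i -> u / B C0 _: fires at position(s) 9: daovodaduk
3. 0 -> a / C _ C: no change
surface: daovodaduk

cell CLASS=so, KEL=ra, RANK=ri, MOD=ma:
underlying: daof-so-m-nog-bip
1. f -> v, k -> g, p -> b, s -> z, t -> d / V _ V: no change
2. e -> o, i -> u / B C0 _: fires at position(s) 12: daofsomnogbup
3. 0 -> a / C _ C: inserts after position(s) 4, 7, 10: daofasomanogabup
surface: daofasomanogabup

cell CLASS=du, KEL=mi, RANK=gu, MOD=ki:
underlying: daof-od-a-po-k
1. f -> v, k -> g, p -> b, s -> z, t -> d / V _ V: fires at position(s) 4, 8: daovodabok
2. e -> o, i -> u / B C0 _: no change
3. 0 -> a / C _ C: no change
surface: daovodabok


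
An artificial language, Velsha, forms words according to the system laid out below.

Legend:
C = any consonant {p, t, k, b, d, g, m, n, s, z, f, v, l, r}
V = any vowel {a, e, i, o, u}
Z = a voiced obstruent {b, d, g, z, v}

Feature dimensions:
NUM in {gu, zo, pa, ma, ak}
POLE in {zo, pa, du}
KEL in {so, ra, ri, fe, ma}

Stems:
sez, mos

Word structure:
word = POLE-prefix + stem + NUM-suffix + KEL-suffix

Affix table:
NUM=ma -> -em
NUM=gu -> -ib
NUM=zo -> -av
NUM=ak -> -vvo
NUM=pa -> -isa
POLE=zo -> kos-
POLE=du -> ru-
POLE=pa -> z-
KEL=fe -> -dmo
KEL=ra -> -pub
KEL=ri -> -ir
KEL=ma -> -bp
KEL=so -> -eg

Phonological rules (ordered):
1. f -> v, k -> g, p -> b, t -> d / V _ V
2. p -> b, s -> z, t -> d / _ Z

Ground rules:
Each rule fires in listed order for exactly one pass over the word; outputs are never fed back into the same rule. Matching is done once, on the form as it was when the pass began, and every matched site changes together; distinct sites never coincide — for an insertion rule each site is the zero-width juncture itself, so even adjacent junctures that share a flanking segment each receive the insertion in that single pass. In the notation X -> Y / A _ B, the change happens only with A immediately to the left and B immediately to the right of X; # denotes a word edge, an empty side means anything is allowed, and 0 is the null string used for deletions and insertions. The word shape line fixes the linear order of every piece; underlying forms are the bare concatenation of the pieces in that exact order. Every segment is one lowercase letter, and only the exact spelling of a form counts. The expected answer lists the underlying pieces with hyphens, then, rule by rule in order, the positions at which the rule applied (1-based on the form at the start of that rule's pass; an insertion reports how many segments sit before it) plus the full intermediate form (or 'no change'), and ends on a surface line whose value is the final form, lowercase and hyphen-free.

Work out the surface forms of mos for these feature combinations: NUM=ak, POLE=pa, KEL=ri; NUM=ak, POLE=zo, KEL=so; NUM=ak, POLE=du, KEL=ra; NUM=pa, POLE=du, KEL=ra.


cell NUM=ak, POLE=pa, KEL=ri:
underlying: z-mos-vvo-ir
1. f -> v, k -> g, p -> b, t -> d / V _ V: no change
2. p -> b, s -> z, t -> d / _ Z: fires at position(s) 4: zmozvvoir
surface: zmozvvoir

cell NUM=ak, POLE=zo, KEL=so:
underlying: kos-mos-vvo-eg
1. f -> v, k -> g, p -> b, t -> d / V _ V: no change
2. p -> b, s -> z, t -> d / _ Z: fires at position(s) 6: kosmozvvoeg
surface: kosmozvvoeg

cell NUM=ak, POLE=du, KEL=ra:
underlying: ru-mos-vvo-pub
1. f -> v, k -> g, p -> b, t -> d / V _ V: fires at position(s) 9: rumosvvobub
2. p -> b, s -> z, t -> d / _ Z: fires at position(s) 5: rumozvvobub
surface: rumozvvobub

cell NUM=pa, POLE=du, KEL=ra:
underlying: ru-mos-isa-pub
1. f -> v, k -> g, p -> b, t -> d / V _ V: fires at position(s) 9: rumosisabub
2. p -> b, s -> z, t -> d / _ Z: no change
surface: rumosisabub


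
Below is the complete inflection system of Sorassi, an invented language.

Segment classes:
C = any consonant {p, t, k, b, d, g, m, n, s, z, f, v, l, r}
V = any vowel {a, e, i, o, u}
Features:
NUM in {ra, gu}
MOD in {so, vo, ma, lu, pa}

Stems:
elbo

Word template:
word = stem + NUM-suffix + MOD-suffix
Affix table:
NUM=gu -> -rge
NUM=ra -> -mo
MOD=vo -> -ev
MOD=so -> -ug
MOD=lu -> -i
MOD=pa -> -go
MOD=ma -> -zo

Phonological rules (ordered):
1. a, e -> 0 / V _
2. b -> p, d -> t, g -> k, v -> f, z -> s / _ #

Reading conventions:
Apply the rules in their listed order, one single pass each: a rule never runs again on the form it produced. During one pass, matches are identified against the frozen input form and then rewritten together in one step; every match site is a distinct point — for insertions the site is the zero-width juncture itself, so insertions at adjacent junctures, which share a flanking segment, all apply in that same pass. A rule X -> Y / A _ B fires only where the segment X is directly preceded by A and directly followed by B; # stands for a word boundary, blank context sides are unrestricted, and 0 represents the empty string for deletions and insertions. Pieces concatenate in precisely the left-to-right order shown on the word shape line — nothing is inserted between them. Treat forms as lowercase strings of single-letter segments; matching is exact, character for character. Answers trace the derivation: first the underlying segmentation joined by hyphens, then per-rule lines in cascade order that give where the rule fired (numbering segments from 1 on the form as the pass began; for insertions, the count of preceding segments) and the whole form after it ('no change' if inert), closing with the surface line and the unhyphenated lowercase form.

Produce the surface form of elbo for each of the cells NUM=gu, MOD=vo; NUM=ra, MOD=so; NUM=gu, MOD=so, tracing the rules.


cell NUM=gu, MOD=vo:
underlying: elbo-rge-ev
1. a, e -> 0 / V _: fires at position(s) 8: elborgev
2. b -> p, d -> t, g -> k, v -> f, z -> s / _ #: fires at position(s) 8: elborgef
surface: elborgef

cell NUM=ra, MOD=so:
underlying: elbo-mo-ug
1. a, e -> 0 / V _: no change
2. b -> p, d -> t, g -> k, v -> f, z -> s / _ #: fires at position(s) 8: elbomouk
surface: elbomouk

cell NUM=gu, MOD=so:
underlying: elbo-rge-ug
1. a, e -> 0 / V _: no change
2. b -> p, d -> t, g -> k, v -> f, z -> s / _ #: fires at position(s) 9: elborgeuk
surface: elborgeuk


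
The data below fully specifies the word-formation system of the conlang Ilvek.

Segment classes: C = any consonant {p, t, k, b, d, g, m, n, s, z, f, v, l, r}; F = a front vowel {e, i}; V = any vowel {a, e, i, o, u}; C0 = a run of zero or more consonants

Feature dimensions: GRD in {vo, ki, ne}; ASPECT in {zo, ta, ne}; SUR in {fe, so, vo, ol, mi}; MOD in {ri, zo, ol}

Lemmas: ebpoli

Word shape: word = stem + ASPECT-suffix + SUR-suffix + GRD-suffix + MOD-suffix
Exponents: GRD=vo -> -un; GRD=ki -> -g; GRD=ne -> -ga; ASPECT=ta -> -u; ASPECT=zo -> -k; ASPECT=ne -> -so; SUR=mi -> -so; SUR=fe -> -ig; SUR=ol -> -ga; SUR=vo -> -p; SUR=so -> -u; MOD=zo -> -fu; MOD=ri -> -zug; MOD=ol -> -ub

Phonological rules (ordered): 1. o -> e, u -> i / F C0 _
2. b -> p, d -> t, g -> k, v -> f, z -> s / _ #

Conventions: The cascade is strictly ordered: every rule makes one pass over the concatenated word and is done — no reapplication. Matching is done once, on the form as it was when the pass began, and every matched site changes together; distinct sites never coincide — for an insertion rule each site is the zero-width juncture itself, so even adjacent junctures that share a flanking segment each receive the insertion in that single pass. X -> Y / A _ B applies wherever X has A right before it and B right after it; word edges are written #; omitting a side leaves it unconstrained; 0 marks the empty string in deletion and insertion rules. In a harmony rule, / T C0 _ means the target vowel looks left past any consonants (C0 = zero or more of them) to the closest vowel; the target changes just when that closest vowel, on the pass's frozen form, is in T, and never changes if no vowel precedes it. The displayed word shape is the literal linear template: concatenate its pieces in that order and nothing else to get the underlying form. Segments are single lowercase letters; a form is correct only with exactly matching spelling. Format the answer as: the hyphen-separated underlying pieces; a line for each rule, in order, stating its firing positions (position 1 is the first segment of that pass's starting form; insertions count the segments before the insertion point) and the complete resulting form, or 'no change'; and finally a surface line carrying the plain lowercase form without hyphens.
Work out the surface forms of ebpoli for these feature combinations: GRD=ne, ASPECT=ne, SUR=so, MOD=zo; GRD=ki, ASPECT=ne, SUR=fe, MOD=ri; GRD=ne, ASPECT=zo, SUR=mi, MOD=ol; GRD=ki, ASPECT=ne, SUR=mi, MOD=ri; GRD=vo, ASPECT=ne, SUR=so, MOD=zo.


cell GRD=ne, ASPECT=ne, SUR=so, MOD=zo:
underlying: ebpoli-so-u-ga-fu
1. o -> e, u -> i / F C0 _: fires at position(s) 4, 8: ebpeliseugafu
2. b -> p, d -> t, g -> k, v -> f, z -> s / _ #: no change
surface: ebpeliseugafu

cell GRD=ki, ASPECT=ne, SUR=fe, MOD=ri:
underlying: ebpoli-so-ig-g-zug
1. o -> e, u -> i / F C0 _: fires at position(s) 4, 8, 13: ebpeliseiggzig
2. b -> p, d -> t, g -> k, v -> f, z -> s / _ #: fires at position(s) 14: ebpeliseiggzik
surface: ebpeliseiggzik

cell GRD=ne, ASPECT=zo, SUR=mi, MOD=ol:
underlying: ebpoli-k-so-ga-ub
1. o -> e, u -> i / F C0 _: fires at position(s) 4, 9: ebpeliksegaub
2. b -> p, d -> t, g -> k, v -> f, z -> s / _ #: fires at position(s) 13: ebpeliksegaup
surface: ebpeliksegaup

cell GRD=ki, ASPECT=ne, SUR=mi, MOD=ri:
underlying: ebpoli-so-so-g-zug
1. o -> e, u -> i / F C0 _: fires at position(s) 4, 8: ebpelisesogzug
2. b -> p, d -> t, g -> k, v -> f, z -> s / _ #: fires at position(s) 14: ebpelisesogzuk
surface: ebpelisesogzuk

cell GRD=vo, ASPECT=ne, SUR=so, MOD=zo:
underlying: ebpoli-so-u-un-fu
1. o -> e, u -> i / F C0 _: fires at position(s) 4, 8: ebpeliseuunfu
2. b -> p, d -> t, g -> k, v -> f, z -> s / _ #: no change
surface: ebpeliseuunfu


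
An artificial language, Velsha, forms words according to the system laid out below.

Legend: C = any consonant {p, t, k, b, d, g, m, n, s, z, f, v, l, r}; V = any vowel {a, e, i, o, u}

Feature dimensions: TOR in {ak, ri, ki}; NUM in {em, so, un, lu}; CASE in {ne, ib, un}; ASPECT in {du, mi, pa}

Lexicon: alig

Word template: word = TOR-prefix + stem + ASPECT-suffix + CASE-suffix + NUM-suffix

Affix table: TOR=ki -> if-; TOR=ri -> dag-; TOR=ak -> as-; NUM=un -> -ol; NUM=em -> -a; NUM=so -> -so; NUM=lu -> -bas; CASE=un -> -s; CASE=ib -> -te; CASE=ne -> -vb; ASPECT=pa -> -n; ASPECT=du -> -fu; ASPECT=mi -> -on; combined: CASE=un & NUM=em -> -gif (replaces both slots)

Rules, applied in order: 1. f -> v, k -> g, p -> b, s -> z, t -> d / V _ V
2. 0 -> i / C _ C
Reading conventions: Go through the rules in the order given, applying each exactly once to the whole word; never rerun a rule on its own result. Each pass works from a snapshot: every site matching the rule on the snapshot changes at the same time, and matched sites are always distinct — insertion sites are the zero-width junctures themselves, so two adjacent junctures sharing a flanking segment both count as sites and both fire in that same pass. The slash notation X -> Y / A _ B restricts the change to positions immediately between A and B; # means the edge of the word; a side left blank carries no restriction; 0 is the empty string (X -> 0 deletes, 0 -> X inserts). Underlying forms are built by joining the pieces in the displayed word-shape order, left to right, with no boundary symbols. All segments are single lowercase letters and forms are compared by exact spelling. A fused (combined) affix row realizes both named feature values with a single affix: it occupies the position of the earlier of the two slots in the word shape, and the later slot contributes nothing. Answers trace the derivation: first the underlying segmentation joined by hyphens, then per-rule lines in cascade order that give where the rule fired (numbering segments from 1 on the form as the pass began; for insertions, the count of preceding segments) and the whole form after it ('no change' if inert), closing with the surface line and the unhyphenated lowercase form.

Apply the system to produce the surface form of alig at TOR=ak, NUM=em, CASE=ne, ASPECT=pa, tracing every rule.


underlying: as-alig-n-vb-a
1. f -> v, k -> g, p -> b, s -> z, t -> d / V _ V: fires at position(s) 2: azalignvba
2. 0 -> i / C _ C: inserts after position(s) 6, 7, 8: azaliginiviba
surface: azaliginiviba


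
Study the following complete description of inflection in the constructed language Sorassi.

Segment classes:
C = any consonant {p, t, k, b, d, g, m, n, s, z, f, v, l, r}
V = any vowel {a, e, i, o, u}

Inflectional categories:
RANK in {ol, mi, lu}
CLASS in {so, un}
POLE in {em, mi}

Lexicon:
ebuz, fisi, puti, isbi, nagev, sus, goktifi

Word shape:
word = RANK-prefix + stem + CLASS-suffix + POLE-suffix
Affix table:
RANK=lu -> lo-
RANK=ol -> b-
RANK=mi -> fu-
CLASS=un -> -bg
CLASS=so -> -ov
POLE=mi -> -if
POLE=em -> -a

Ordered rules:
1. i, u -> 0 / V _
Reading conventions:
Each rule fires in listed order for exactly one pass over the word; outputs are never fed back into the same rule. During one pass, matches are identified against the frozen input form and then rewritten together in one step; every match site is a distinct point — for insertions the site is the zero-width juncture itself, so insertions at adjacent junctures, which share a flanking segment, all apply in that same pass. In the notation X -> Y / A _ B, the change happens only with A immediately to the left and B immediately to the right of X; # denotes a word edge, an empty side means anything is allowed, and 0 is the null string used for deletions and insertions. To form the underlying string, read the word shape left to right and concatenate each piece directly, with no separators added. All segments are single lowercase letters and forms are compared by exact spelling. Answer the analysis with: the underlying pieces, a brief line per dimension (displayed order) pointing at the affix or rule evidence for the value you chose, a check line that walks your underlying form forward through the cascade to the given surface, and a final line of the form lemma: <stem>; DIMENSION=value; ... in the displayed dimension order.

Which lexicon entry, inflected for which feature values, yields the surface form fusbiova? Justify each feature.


underlying: fu-isbi-ov-a
RANK=mi - signalled by the affix fu-
CLASS=so - signalled by the affix -ov
POLE=em - signalled by the affix -a
check: fuisbiova -> fusbiova
lemma: isbi; RANK=mi; CLASS=so; POLE=em


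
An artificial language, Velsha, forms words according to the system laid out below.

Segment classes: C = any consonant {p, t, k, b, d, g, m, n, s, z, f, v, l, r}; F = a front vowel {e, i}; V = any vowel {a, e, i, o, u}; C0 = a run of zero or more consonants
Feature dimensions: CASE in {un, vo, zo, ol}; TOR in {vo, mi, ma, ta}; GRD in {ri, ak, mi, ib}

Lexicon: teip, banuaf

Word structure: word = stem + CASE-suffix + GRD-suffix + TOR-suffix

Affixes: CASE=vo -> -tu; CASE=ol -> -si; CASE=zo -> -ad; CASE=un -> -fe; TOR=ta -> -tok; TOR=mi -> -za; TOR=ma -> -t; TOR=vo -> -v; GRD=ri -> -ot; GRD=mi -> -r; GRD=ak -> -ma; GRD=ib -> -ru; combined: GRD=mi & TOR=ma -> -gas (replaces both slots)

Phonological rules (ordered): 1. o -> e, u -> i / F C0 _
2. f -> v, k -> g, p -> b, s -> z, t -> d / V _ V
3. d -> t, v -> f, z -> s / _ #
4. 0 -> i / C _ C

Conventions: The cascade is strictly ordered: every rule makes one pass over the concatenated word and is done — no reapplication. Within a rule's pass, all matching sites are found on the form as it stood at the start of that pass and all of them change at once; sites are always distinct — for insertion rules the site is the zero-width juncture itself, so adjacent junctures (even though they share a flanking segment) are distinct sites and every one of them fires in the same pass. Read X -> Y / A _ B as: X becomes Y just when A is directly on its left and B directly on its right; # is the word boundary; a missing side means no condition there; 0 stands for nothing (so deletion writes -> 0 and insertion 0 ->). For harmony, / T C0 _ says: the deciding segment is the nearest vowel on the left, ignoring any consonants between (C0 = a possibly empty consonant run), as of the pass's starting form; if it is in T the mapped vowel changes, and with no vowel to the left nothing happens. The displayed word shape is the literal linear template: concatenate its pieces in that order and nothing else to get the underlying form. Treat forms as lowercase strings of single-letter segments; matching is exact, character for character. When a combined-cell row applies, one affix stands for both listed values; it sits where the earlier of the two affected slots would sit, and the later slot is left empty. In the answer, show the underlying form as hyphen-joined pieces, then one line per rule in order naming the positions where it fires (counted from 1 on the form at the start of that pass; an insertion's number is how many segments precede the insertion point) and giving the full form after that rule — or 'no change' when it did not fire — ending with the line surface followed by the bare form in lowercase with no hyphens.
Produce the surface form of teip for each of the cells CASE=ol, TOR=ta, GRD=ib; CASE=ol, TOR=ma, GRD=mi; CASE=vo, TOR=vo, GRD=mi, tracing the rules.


cell CASE=ol, TOR=ta, GRD=ib:
underlying: teip-si-ru-tok
1. o -> e, u -> i / F C0 _: fires at position(s) 8: teipsiritok
2. f -> v, k -> g, p -> b, s -> z, t -> d / V _ V: fires at position(s) 9: teipsiridok
3. d -> t, v -> f, z -> s / _ #: no change
4. 0 -> i / C _ C: inserts after position(s) 4: teipisiridok
surface: teipisiridok

cell CASE=ol, TOR=ma, GRD=mi:
underlying: teip-si-gas
1. o -> e, u -> i / F C0 _: no change
2. f -> v, k -> g, p -> b, s -> z, t -> d / V _ V: no change
3. d -> t, v -> f, z -> s / _ #: no change
4. 0 -> i / C _ C: inserts after position(s) 4: teipisigas
surface: teipisigas

cell CASE=vo, TOR=vo, GRD=mi:
underlying: teip-tu-r-v
1. o -> e, u -> i / F C0 _: fires at position(s) 6: teiptirv
2. f -> v, k -> g, p -> b, s -> z, t -> d / V _ V: no change
3. d -> t, v -> f, z -> s / _ #: fires at position(s) 8: teiptirf
4. 0 -> i / C _ C: inserts after position(s) 4, 7: teipitirif
surface: teipitirif


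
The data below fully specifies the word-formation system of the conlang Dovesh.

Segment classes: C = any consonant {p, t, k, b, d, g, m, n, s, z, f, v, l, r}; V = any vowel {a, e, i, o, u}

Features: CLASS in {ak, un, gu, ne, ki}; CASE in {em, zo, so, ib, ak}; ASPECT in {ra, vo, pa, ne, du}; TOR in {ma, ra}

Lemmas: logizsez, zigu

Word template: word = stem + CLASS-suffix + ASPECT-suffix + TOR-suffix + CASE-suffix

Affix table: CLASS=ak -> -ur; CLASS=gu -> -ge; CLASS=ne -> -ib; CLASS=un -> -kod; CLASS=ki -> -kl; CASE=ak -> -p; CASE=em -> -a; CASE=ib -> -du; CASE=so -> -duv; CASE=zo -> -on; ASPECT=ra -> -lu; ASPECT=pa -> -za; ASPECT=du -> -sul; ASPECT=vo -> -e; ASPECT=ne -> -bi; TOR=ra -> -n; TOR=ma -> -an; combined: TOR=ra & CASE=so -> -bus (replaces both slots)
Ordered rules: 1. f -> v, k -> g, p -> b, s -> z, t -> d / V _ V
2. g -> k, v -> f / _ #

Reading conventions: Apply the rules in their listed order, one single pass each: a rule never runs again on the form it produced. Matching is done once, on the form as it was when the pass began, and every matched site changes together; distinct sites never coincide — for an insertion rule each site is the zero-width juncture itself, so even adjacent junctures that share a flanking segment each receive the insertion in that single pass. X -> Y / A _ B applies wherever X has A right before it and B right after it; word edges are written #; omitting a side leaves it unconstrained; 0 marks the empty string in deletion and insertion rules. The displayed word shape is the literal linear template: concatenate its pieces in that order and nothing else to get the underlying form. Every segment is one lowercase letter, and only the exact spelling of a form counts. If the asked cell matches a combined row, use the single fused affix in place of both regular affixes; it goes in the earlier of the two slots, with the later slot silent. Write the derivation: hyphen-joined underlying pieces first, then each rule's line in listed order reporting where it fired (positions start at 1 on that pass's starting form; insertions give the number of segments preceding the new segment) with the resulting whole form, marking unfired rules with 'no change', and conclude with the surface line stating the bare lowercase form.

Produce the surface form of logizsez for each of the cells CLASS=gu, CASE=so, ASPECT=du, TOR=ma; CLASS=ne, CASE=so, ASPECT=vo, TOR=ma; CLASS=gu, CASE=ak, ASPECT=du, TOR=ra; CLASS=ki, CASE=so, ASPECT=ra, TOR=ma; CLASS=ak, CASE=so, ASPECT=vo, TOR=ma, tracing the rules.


cell CLASS=gu, CASE=so, ASPECT=du, TOR=ma:
underlying: logizsez-ge-sul-an-duv
1. f -> v, k -> g, p -> b, s -> z, t -> d / V _ V: fires at position(s) 11: logizsezgezulanduv
2. g -> k, v -> f / _ #: fires at position(s) 18: logizsezgezulanduf
surface: logizsezgezulanduf

cell CLASS=ne, CASE=so, ASPECT=vo, TOR=ma:
underlying: logizsez-ib-e-an-duv
1. f -> v, k -> g, p -> b, s -> z, t -> d / V _ V: no change
2. g -> k, v -> f / _ #: fires at position(s) 16: logizsezibeanduf
surface: logizsezibeanduf

cell CLASS=gu, CASE=ak, ASPECT=du, TOR=ra:
underlying: logizsez-ge-sul-n-p
1. f -> v, k -> g, p -> b, s -> z, t -> d / V _ V: fires at position(s) 11: logizsezgezulnp
2. g -> k, v -> f / _ #: no change
surface: logizsezgezulnp

cell CLASS=ki, CASE=so, ASPECT=ra, TOR=ma:
underlying: logizsez-kl-lu-an-duv
1. f -> v, k -> g, p -> b, s -> z, t -> d / V _ V: no change
2. g -> k, v -> f / _ #: fires at position(s) 17: logizsezklluanduf
surface: logizsezklluanduf

cell CLASS=ak, CASE=so, ASPECT=vo, TOR=ma:
underlying: logizsez-ur-e-an-duv
1. f -> v, k -> g, p -> b, s -> z, t -> d / V _ V: no change
2. g -> k, v -> f / _ #: fires at position(s) 16: logizsezureanduf
surface: logizsezureanduf
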